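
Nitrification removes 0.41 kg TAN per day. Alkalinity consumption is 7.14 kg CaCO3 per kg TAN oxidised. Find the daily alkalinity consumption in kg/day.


Alkalinity factor: 7.14 kg CaCO3 consumed per kg TAN nitrified
alk = 0.41 kg TAN * 7.14 = 2.9274 kg CaCO3/day

2.9274 kg CaCO3/day


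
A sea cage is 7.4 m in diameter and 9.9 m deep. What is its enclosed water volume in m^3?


r = d/2 = 7.4/2 = 3.7 m
Base area = pi*r^2 = pi*3.7^2 = 43.008403 m^2
Volume = 43.008403 * 9.9 = 425.783 m^3

425.783 m^3


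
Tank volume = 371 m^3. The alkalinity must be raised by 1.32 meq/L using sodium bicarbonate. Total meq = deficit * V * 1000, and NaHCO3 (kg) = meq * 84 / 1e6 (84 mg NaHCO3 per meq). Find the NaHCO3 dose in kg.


Tank volume in L = 371 m^3 * 1000 = 371000 L
Total meq required = 1.32 meq/L * 371000 L = 489720 meq
NaHCO3 mass = 489720 meq * 84 mg/meq / 1e6 = 41.1365 kg

41.1365 kg


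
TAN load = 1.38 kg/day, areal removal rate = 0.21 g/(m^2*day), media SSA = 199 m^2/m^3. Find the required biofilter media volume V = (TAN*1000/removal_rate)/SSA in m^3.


A = 1.38*1000 / 0.21 = 6571.4286 m^2
V = 6571.4286 / 199 = 33.0223

33.0223 m^3


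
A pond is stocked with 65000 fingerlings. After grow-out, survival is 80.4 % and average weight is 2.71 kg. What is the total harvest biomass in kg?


Survivors = 65000 * 80.4/100 = 52260 fish
Harvest biomass = survivors * W_f = 52260 * 2.71 = 141624.6 kg

141624.6 kg


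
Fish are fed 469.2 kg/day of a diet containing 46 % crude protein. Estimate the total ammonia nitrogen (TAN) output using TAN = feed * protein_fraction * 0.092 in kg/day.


Protein in feed = 469.2 * 46/100 = 215.832 kg/day
TAN = protein * 0.092 = 215.832 * 0.092 = 19.856544 kg/day

19.856544 kg/day


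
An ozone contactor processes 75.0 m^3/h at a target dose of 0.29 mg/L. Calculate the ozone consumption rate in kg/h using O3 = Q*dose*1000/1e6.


O3 demand (mg/h) = Q * dose * 1000 = 75.0 * 0.29 * 1000 = 21750 mg/h
Convert mg to kg: 21750 / 1e6 = 0.02175 kg/h

0.02175 kg/h


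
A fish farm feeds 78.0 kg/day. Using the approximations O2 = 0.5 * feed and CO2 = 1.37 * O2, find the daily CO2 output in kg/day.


O2 = 78.0 * 0.5 = 39
CO2 = 39 * 1.37 = 53.43

53.43 kg/day


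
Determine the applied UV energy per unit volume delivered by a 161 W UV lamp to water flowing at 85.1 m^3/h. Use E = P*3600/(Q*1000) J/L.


Energy delivered per hour = 161 W * 3600 s = 579600 J/h
Volume treated per hour = 85.1 m^3/h * 1000 = 85100 L/h
dose = 579600 / 85100 = 6.81081 J/L

6.81081 J/L


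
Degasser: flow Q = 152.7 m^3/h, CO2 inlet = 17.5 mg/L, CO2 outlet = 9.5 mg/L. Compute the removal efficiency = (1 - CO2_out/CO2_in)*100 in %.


CO2_out / CO2_in = 9.5 / 17.5 = 0.54285714
Fraction remaining = 0.54285714
efficiency = (1 - 0.54285714) * 100 = 45.7143 %

45.7143 %


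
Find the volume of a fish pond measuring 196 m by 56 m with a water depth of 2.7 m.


Base area = L * W = 196 * 56 = 10976 m^2
Volume = area * depth = 10976 * 2.7 = 29635.2 m^3

29635.2 m^3


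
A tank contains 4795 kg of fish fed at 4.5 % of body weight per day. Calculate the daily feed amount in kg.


Feeding rate fraction = 4.5% / 100 = 0.045
Daily feed = 4795 kg * 0.045 = 215.775 kg/day

215.775 kg/day


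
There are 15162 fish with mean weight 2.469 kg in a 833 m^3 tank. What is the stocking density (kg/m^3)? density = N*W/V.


Total biomass = 15162 fish * 2.469 kg = 37434.978 kg
Density = total biomass / volume = 37434.978 / 833 = 44.9399 kg/m^3

44.9399 kg/m^3


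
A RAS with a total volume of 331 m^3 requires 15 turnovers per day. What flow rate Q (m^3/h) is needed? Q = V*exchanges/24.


Daily recirculation volume = 331 m^3 * 15 = 4965 m^3/day
Flow rate Q = daily volume / 24 h = 4965 / 24 = 206.875 m^3/h

206.875 m^3/h


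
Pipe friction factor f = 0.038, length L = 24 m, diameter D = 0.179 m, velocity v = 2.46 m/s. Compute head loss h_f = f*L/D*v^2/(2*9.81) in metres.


v^2 = 2.46^2 = 6.0516 m^2/s^2
L/D = 24/0.179 = 134.07821
h_f = f*(L/D)*v^2/(2g) = 0.038 * 134.07821 * 6.0516 / 19.62 = 1.5715 m

1.5715 m


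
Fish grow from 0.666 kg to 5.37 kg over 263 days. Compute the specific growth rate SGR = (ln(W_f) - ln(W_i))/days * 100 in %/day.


ln(W_f) = ln(5.37) = 1.6808279
ln(W_i) = ln(0.666) = -0.40646561
ln(W_f) - ln(W_i) = 1.6808279 - -0.40646561 = 2.0872935
SGR = 2.0872935 / 263 * 100 = 0.793648 %/day

0.793648 %/day


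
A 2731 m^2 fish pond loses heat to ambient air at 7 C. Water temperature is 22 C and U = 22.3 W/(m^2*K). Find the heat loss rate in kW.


Temperature difference dT = 22 - 7 = 15 K
Heat loss (W) = U * A * dT = 22.3 * 2731 * 15 = 913519.5 W
Convert to kW: 913519.5 / 1000 = 913.5195 kW

913.5195 kW


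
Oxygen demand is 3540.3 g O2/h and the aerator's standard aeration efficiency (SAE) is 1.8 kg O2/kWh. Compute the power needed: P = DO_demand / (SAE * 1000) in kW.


SAE in g O2/kWh = 1.8 * 1000 = 1800 g/kWh
P = DO_demand / SAE_g = 3540.3 / 1800 = 1.96683 kW

1.96683 kW


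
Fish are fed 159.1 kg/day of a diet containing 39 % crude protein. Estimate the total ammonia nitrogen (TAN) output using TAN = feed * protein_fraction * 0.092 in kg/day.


Protein in feed = 159.1 * 39/100 = 62.049 kg/day
TAN = protein * 0.092 = 62.049 * 0.092 = 5.708508 kg/day

5.708508 kg/day


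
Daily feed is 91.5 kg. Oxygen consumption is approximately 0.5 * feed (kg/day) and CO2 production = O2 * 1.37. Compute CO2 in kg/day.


O2 = 91.5 * 0.5 = 45.75
CO2 = 45.75 * 1.37 = 62.6775

62.6775 kg/day


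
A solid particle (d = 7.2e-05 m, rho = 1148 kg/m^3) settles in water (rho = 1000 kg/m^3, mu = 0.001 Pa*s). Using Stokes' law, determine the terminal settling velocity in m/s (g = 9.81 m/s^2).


Density difference: rho_p - rho_f = 1148 - 1000 = 148 kg/m^3
d^2 = (7.2e-05)^2 = 5.184e-09 m^2
Numerator = (rho_p - rho_f) * g * d^2 = 148 * 9.81 * 5.184e-09 = 7.5265459e-06
Denominator = 18 * mu = 18 * 0.001 = 0.018
v_s = 7.5265459e-06 / 0.018 = 4.18141e-04 m/s
Check: Re = rho_f * v_s * d / mu = 1000 * 4.18141e-04 * 7.2e-05 / 0.001 = 0.0301 < 1, so Stokes' law applies.

4.18141e-04 m/s


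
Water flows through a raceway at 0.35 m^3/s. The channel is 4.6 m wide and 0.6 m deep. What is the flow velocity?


Cross-sectional area = W * d = 4.6 * 0.6 = 2.76 m^2
Velocity = Q / A = 0.35 / 2.76 = 0.126812 m/s

0.126812 m/s


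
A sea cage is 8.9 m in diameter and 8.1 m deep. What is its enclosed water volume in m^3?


r = d/2 = 8.9/2 = 4.45 m
Base area = pi*r^2 = pi*4.45^2 = 62.211389 m^2
Volume = 62.211389 * 8.1 = 503.912 m^3

503.912 m^3


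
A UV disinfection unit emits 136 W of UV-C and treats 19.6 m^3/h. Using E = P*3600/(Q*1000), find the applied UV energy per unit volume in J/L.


Energy delivered per hour = 136 W * 3600 s = 489600 J/h
Volume treated per hour = 19.6 m^3/h * 1000 = 19600 L/h
dose = 489600 / 19600 = 24.9796 J/L

24.9796 J/L


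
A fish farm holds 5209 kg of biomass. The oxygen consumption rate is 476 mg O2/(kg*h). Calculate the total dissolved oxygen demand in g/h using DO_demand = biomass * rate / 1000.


Total O2 consumption (mg/h) = 5209 kg * 476 mg/(kg*h) = 2479484 mg/h
Convert to g/h: 2479484 / 1000 = 2479.484 g/h

2479.484 g/h


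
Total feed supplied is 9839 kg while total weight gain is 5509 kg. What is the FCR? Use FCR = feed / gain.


FCR = feed consumed / weight gained
FCR = 9839 kg / 5509 kg = 1.78599

1.78599


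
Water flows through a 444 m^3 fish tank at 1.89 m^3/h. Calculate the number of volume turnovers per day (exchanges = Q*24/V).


Daily flow volume = 1.89 m^3/h * 24 h = 45.36 m^3/day
Exchanges = daily flow / tank volume = 45.36 / 444 = 0.102162 exchanges/day

0.102162 exchanges/day


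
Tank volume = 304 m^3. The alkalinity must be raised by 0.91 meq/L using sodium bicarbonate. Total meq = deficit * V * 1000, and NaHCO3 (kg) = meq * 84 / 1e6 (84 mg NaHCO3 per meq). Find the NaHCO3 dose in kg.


Tank volume in L = 304 m^3 * 1000 = 304000 L
Total meq required = 0.91 meq/L * 304000 L = 276640 meq
NaHCO3 mass = 276640 meq * 84 mg/meq / 1e6 = 23.2378 kg

23.2378 kg


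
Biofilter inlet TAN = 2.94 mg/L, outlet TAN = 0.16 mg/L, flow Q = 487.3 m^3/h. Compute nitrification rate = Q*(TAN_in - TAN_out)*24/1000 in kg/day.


Concentration drop: TAN_in - TAN_out = 2.94 - 0.16 = 2.78 mg/L
Hourly TAN removed = Q * dTAN = 487.3 m^3/h * 2.78 mg/L = 1354.694 g/h  (m^3/h * mg/L = g/h)
Daily TAN removed = 1354.694 * 24 = 32512.656 g/day
Convert to kg/day: 32512.656 / 1000 = 32.512656 kg/day

32.512656 kg/day


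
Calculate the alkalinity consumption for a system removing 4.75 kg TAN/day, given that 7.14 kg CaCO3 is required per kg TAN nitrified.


Alkalinity factor: 7.14 kg CaCO3 consumed per kg TAN nitrified
alk = 4.75 kg TAN * 7.14 = 33.915 kg CaCO3/day

33.915 kg CaCO3/day


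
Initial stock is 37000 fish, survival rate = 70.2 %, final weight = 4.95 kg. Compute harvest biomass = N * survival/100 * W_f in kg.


Survivors = 37000 * 70.2/100 = 25974 fish
Harvest biomass = survivors * W_f = 25974 * 4.95 = 128571.3 kg

128571.3 kg


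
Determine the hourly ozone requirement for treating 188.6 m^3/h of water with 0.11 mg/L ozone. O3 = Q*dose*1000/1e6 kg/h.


O3 demand (mg/h) = Q * dose * 1000 = 188.6 * 0.11 * 1000 = 20746 mg/h
Convert mg to kg: 20746 / 1e6 = 0.020746 kg/h

0.020746 kg/h


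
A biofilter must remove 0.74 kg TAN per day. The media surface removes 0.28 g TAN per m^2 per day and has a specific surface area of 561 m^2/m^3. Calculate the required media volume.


A = 0.74*1000 / 0.28 = 2642.8571 m^2
V = 2642.8571 / 561 = 4.71098

4.71098 m^3


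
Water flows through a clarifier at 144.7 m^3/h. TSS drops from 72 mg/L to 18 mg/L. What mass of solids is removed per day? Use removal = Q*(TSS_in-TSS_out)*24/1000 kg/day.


Concentration drop: TSS_in - TSS_out = 72 - 18 = 54 mg/L
Hourly solids removed = Q * dTSS = 144.7 m^3/h * 54 mg/L = 7813.8 g/h  (m^3/h * mg/L = g/h)
Daily solids removed = 7813.8 * 24 = 187531.2 g/day
Convert g to kg: 187531.2 / 1000 = 187.5312 kg/day

187.5312 kg/day


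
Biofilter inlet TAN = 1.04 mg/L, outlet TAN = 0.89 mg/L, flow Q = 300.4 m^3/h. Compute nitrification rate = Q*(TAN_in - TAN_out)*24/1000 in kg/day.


Concentration drop: TAN_in - TAN_out = 1.04 - 0.89 = 0.15 mg/L
Hourly TAN removed = Q * dTAN = 300.4 m^3/h * 0.15 mg/L = 45.06 g/h  (m^3/h * mg/L = g/h)
Daily TAN removed = 45.06 * 24 = 1081.44 g/day
Convert to kg/day: 1081.44 / 1000 = 1.08144 kg/day

1.08144 kg/day


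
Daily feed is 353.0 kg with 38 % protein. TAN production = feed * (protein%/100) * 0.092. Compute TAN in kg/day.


Protein in feed = 353.0 * 38/100 = 134.14 kg/day
TAN = protein * 0.092 = 134.14 * 0.092 = 12.34088 kg/day

12.34088 kg/day


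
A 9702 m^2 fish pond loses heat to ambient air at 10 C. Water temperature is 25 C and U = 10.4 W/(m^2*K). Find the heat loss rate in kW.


Temperature difference dT = 25 - 10 = 15 K
Heat loss (W) = U * A * dT = 10.4 * 9702 * 15 = 1513512 W
Convert to kW: 1513512 / 1000 = 1513.512 kW

1513.512 kW


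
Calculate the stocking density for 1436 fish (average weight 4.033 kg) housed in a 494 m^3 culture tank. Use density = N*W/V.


Total biomass = 1436 fish * 4.033 kg = 5791.388 kg
Density = total biomass / volume = 5791.388 / 494 = 11.7235 kg/m^3

11.7235 kg/m^3


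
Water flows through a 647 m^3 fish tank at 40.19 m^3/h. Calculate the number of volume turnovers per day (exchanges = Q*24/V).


Daily flow volume = 40.19 m^3/h * 24 h = 964.56 m^3/day
Exchanges = daily flow / tank volume = 964.56 / 647 = 1.49082 exchanges/day

1.49082 exchanges/day


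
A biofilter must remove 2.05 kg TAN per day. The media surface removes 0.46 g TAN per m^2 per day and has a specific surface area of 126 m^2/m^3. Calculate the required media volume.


A = 2.05*1000 / 0.46 = 4456.5217 m^2
V = 4456.5217 / 126 = 35.3692

35.3692 m^3


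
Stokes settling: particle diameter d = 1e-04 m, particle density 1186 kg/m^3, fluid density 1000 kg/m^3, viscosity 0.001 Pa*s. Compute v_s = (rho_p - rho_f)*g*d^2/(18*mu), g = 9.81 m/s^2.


Density difference: rho_p - rho_f = 1186 - 1000 = 186 kg/m^3
d^2 = (1e-04)^2 = 1e-08 m^2
Numerator = (rho_p - rho_f) * g * d^2 = 186 * 9.81 * 1e-08 = 1.82466e-05
Denominator = 18 * mu = 18 * 0.001 = 0.018
v_s = 1.82466e-05 / 0.018 = 0.0010137 m/s
Check: Re = rho_f * v_s * d / mu = 1000 * 0.0010137 * 1e-04 / 0.001 = 0.101 < 1, so Stokes' law applies.

0.0010137 m/s


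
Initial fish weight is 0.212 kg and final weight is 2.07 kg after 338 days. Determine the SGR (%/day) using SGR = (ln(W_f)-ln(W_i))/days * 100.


ln(W_f) = ln(2.07) = 0.72754861
ln(W_i) = ln(0.212) = -1.551169
ln(W_f) - ln(W_i) = 0.72754861 - -1.551169 = 2.2787176
SGR = 2.2787176 / 338 * 100 = 0.674177 %/day

0.674177 %/day


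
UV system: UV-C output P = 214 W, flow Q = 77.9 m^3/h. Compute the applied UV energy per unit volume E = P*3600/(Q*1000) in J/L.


Energy delivered per hour = 214 W * 3600 s = 770400 J/h
Volume treated per hour = 77.9 m^3/h * 1000 = 77900 L/h
dose = 770400 / 77900 = 9.8896 J/L

9.8896 J/L


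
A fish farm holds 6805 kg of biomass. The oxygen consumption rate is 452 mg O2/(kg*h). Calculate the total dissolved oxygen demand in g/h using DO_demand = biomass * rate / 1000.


Total O2 consumption (mg/h) = 6805 kg * 452 mg/(kg*h) = 3075860 mg/h
Convert to g/h: 3075860 / 1000 = 3075.86 g/h

3075.86 g/h


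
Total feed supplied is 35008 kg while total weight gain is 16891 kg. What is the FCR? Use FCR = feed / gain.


FCR = feed consumed / weight gained
FCR = 35008 kg / 16891 kg = 2.07258

2.07258


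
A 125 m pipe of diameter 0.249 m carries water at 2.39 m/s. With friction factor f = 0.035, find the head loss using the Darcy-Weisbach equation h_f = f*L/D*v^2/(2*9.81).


v^2 = 2.39^2 = 5.7121 m^2/s^2
L/D = 125/0.249 = 502.00803
h_f = f*(L/D)*v^2/(2g) = 0.035 * 502.00803 * 5.7121 / 19.62 = 5.11535 m

5.11535 m


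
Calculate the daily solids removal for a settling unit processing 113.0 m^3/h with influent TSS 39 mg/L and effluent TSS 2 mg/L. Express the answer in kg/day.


Concentration drop: TSS_in - TSS_out = 39 - 2 = 37 mg/L
Hourly solids removed = Q * dTSS = 113.0 m^3/h * 37 mg/L = 4181 g/h  (m^3/h * mg/L = g/h)
Daily solids removed = 4181 * 24 = 100344 g/day
Convert g to kg: 100344 / 1000 = 100.344 kg/day

100.344 kg/day


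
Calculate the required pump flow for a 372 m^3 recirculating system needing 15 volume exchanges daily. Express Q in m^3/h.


Daily recirculation volume = 372 m^3 * 15 = 5580 m^3/day
Flow rate Q = daily volume / 24 h = 5580 / 24 = 232.5 m^3/h

232.5 m^3/h


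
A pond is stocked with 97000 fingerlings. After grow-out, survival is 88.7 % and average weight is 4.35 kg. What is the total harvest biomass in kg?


Survivors = 97000 * 88.7/100 = 86039 fish
Harvest biomass = survivors * W_f = 86039 * 4.35 = 374269.65 kg

374269.65 kg


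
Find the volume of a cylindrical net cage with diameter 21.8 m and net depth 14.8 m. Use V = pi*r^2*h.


r = d/2 = 21.8/2 = 10.9 m
Base area = pi*r^2 = pi*10.9^2 = 373.25262 m^2
Volume = 373.25262 * 14.8 = 5524.14 m^3

5524.14 m^3


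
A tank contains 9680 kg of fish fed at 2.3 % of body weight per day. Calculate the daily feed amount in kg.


Feeding rate fraction = 2.3% / 100 = 0.023
Daily feed = 9680 kg * 0.023 = 222.64 kg/day

222.64 kg/day


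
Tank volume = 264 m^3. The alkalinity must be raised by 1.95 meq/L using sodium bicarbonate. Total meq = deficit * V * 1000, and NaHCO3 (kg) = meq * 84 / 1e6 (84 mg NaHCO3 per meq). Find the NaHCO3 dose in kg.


Tank volume in L = 264 m^3 * 1000 = 264000 L
Total meq required = 1.95 meq/L * 264000 L = 514800 meq
NaHCO3 mass = 514800 meq * 84 mg/meq / 1e6 = 43.2432 kg

43.2432 kg


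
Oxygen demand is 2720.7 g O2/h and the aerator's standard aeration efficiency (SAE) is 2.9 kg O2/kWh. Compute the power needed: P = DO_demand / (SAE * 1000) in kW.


SAE in g O2/kWh = 2.9 * 1000 = 2900 g/kWh
P = DO_demand / SAE_g = 2720.7 / 2900 = 0.938172 kW

0.938172 kW


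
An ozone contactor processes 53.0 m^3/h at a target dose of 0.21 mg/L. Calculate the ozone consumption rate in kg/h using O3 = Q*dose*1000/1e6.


O3 demand (mg/h) = Q * dose * 1000 = 53.0 * 0.21 * 1000 = 11130 mg/h
Convert mg to kg: 11130 / 1e6 = 0.01113 kg/h

0.01113 kg/h


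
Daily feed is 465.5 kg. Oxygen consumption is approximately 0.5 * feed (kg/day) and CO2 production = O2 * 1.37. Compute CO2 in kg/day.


O2 = 465.5 * 0.5 = 232.75
CO2 = 232.75 * 1.37 = 318.8675

318.8675 kg/day


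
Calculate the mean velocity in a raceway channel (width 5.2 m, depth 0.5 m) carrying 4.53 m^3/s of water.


Cross-sectional area = W * d = 5.2 * 0.5 = 2.6 m^2
Velocity = Q / A = 4.53 / 2.6 = 1.74231 m/s

1.74231 m/s


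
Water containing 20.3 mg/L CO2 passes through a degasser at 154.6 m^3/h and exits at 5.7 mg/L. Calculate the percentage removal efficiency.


CO2_out / CO2_in = 5.7 / 20.3 = 0.28078818
Fraction remaining = 0.28078818
efficiency = (1 - 0.28078818) * 100 = 71.9212 %

71.9212 %


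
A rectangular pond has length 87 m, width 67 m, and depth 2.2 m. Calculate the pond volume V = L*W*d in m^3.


Base area = L * W = 87 * 67 = 5829 m^2
Volume = area * depth = 5829 * 2.2 = 12823.8 m^3

12823.8 m^3


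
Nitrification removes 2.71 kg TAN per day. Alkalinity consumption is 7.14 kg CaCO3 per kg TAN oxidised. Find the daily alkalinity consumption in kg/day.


Alkalinity factor: 7.14 kg CaCO3 consumed per kg TAN nitrified
alk = 2.71 kg TAN * 7.14 = 19.3494 kg CaCO3/day

19.3494 kg CaCO3/day


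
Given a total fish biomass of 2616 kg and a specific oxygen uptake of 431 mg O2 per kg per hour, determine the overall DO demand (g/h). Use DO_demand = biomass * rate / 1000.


Total O2 consumption (mg/h) = 2616 kg * 431 mg/(kg*h) = 1127496 mg/h
Convert to g/h: 1127496 / 1000 = 1127.496 g/h

1127.496 g/h


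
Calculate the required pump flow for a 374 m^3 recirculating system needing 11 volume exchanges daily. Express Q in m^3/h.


Daily recirculation volume = 374 m^3 * 11 = 4114 m^3/day
Flow rate Q = daily volume / 24 h = 4114 / 24 = 171.417 m^3/h

171.417 m^3/h


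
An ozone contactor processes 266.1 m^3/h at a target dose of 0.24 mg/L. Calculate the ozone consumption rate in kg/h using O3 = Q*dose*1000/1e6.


O3 demand (mg/h) = Q * dose * 1000 = 266.1 * 0.24 * 1000 = 63864 mg/h
Convert mg to kg: 63864 / 1e6 = 0.063864 kg/h

0.063864 kg/h


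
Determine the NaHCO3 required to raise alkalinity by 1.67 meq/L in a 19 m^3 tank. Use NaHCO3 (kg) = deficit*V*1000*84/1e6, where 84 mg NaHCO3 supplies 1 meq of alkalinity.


Tank volume in L = 19 m^3 * 1000 = 19000 L
Total meq required = 1.67 meq/L * 19000 L = 31730 meq
NaHCO3 mass = 31730 meq * 84 mg/meq / 1e6 = 2.66532 kg

2.66532 kg


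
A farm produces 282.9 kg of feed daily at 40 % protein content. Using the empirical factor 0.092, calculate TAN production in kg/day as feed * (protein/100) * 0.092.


Protein in feed = 282.9 * 40/100 = 113.16 kg/day
TAN = protein * 0.092 = 113.16 * 0.092 = 10.41072 kg/day

10.41072 kg/day


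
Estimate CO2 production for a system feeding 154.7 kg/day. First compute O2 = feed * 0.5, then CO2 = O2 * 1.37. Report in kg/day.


O2 = 154.7 * 0.5 = 77.35
CO2 = 77.35 * 1.37 = 105.9695

105.9695 kg/day


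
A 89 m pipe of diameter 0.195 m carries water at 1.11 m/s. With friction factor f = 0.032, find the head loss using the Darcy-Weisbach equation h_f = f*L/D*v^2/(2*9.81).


v^2 = 1.11^2 = 1.2321 m^2/s^2
L/D = 89/0.195 = 456.41026
h_f = f*(L/D)*v^2/(2g) = 0.032 * 456.41026 * 1.2321 / 19.62 = 0.917175 m

0.917175 m


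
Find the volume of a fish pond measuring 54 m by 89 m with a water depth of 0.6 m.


Base area = L * W = 54 * 89 = 4806 m^2
Volume = area * depth = 4806 * 0.6 = 2883.6 m^3

2883.6 m^3


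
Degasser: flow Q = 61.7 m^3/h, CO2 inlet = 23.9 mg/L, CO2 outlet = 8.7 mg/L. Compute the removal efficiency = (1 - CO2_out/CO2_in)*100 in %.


CO2_out / CO2_in = 8.7 / 23.9 = 0.36401674
Fraction remaining = 0.36401674
efficiency = (1 - 0.36401674) * 100 = 63.5983 %

63.5983 %


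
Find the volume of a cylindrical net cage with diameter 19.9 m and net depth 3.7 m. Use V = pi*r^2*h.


r = d/2 = 19.9/2 = 9.95 m
Base area = pi*r^2 = pi*9.95^2 = 311.02553 m^2
Volume = 311.02553 * 3.7 = 1150.79 m^3

1150.79 m^3


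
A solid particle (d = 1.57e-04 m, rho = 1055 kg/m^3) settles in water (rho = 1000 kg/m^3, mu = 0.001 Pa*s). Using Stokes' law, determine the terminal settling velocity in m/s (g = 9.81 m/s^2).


Density difference: rho_p - rho_f = 1055 - 1000 = 55 kg/m^3
d^2 = (1.57e-04)^2 = 2.4649e-08 m^2
Numerator = (rho_p - rho_f) * g * d^2 = 55 * 9.81 * 2.4649e-08 = 1.3299368e-05
Denominator = 18 * mu = 18 * 0.001 = 0.018
v_s = 1.3299368e-05 / 0.018 = 7.38854e-04 m/s
Check: Re = rho_f * v_s * d / mu = 1000 * 7.38854e-04 * 1.57e-04 / 0.001 = 0.116 < 1, so Stokes' law applies.

7.38854e-04 m/s


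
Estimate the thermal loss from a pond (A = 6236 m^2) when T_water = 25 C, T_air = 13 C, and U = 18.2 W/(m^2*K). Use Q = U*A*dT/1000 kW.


Temperature difference dT = 25 - 13 = 12 K
Heat loss (W) = U * A * dT = 18.2 * 6236 * 12 = 1361942.4 W
Convert to kW: 1361942.4 / 1000 = 1361.9424 kW

1361.9424 kW


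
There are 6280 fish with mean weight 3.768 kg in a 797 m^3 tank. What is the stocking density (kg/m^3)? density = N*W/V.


Total biomass = 6280 fish * 3.768 kg = 23663.04 kg
Density = total biomass / volume = 23663.04 / 797 = 29.6901 kg/m^3

29.6901 kg/m^3


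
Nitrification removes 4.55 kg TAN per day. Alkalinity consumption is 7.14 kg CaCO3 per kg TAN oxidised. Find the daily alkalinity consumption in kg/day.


Alkalinity factor: 7.14 kg CaCO3 consumed per kg TAN nitrified
alk = 4.55 kg TAN * 7.14 = 32.487 kg CaCO3/day

32.487 kg CaCO3/day


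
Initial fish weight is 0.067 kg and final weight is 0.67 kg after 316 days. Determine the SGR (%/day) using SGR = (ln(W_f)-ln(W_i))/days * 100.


ln(W_f) = ln(0.67) = -0.40047757
ln(W_i) = ln(0.067) = -2.7030627
ln(W_f) - ln(W_i) = -0.40047757 - -2.7030627 = 2.3025851
SGR = 2.3025851 / 316 * 100 = 0.728666 %/day

0.728666 %/day


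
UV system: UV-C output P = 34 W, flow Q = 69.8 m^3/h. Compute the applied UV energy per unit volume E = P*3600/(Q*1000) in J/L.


Energy delivered per hour = 34 W * 3600 s = 122400 J/h
Volume treated per hour = 69.8 m^3/h * 1000 = 69800 L/h
dose = 122400 / 69800 = 1.75358 J/L

1.75358 J/L


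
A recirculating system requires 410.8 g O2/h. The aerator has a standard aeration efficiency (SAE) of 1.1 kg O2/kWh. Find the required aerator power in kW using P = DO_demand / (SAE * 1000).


SAE in g O2/kWh = 1.1 * 1000 = 1100 g/kWh
P = DO_demand / SAE_g = 410.8 / 1100 = 0.373455 kW

0.373455 kW


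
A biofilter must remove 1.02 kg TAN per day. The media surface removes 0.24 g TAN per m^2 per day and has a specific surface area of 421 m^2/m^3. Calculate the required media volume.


A = 1.02*1000 / 0.24 = 4250 m^2
V = 4250 / 421 = 10.095

10.095 m^3


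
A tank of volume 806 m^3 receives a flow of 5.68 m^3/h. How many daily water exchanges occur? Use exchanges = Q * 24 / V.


Daily flow volume = 5.68 m^3/h * 24 h = 136.32 m^3/day
Exchanges = daily flow / tank volume = 136.32 / 806 = 0.169132 exchanges/day

0.169132 exchanges/day


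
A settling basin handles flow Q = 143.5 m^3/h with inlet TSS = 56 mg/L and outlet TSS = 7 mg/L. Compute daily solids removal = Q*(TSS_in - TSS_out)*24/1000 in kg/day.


Concentration drop: TSS_in - TSS_out = 56 - 7 = 49 mg/L
Hourly solids removed = Q * dTSS = 143.5 m^3/h * 49 mg/L = 7031.5 g/h  (m^3/h * mg/L = g/h)
Daily solids removed = 7031.5 * 24 = 168756 g/day
Convert g to kg: 168756 / 1000 = 168.756 kg/day

168.756 kg/day


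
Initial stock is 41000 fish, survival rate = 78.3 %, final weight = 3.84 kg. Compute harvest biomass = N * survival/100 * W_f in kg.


Survivors = 41000 * 78.3/100 = 32103 fish
Harvest biomass = survivors * W_f = 32103 * 3.84 = 123275.52 kg

123275.52 kg


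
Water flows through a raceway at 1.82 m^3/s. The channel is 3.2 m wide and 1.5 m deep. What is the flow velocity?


Cross-sectional area = W * d = 3.2 * 1.5 = 4.8 m^2
Velocity = Q / A = 1.82 / 4.8 = 0.379167 m/s

0.379167 m/s


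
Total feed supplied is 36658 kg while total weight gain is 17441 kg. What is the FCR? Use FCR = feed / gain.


FCR = feed consumed / weight gained
FCR = 36658 kg / 17441 kg = 2.10183

2.10183


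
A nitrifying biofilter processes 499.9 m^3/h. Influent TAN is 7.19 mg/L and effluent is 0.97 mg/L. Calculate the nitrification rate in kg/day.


Concentration drop: TAN_in - TAN_out = 7.19 - 0.97 = 6.22 mg/L
Hourly TAN removed = Q * dTAN = 499.9 m^3/h * 6.22 mg/L = 3109.378 g/h  (m^3/h * mg/L = g/h)
Daily TAN removed = 3109.378 * 24 = 74625.072 g/day
Convert to kg/day: 74625.072 / 1000 = 74.625072 kg/day

74.625072 kg/day


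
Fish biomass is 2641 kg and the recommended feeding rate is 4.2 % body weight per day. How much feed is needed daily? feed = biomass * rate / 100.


Feeding rate fraction = 4.2% / 100 = 0.042
Daily feed = 2641 kg * 0.042 = 110.922 kg/day

110.922 kg/day


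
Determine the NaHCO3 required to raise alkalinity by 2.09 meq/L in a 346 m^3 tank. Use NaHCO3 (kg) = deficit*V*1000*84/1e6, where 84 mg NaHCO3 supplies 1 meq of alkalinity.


Tank volume in L = 346 m^3 * 1000 = 346000 L
Total meq required = 2.09 meq/L * 346000 L = 723140 meq
NaHCO3 mass = 723140 meq * 84 mg/meq / 1e6 = 60.7438 kg

60.7438 kg


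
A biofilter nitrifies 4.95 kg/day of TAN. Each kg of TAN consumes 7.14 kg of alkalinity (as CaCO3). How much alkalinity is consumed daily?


Alkalinity factor: 7.14 kg CaCO3 consumed per kg TAN nitrified
alk = 4.95 kg TAN * 7.14 = 35.343 kg CaCO3/day

35.343 kg CaCO3/day


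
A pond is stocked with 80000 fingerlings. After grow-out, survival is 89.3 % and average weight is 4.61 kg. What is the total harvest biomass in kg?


Survivors = 80000 * 89.3/100 = 71440 fish
Harvest biomass = survivors * W_f = 71440 * 4.61 = 329338.4 kg

329338.4 kg


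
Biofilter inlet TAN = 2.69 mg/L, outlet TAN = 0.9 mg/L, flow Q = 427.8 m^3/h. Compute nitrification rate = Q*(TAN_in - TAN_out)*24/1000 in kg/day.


Concentration drop: TAN_in - TAN_out = 2.69 - 0.9 = 1.79 mg/L
Hourly TAN removed = Q * dTAN = 427.8 m^3/h * 1.79 mg/L = 765.762 g/h  (m^3/h * mg/L = g/h)
Daily TAN removed = 765.762 * 24 = 18378.288 g/day
Convert to kg/day: 18378.288 / 1000 = 18.378288 kg/day

18.378288 kg/day


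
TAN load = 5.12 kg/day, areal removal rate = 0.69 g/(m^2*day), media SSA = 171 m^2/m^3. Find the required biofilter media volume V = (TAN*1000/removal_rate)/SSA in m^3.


A = 5.12*1000 / 0.69 = 7420.2899 m^2
V = 7420.2899 / 171 = 43.3935

43.3935 m^3


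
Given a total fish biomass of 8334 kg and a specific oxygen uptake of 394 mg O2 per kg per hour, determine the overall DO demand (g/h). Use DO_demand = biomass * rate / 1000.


Total O2 consumption (mg/h) = 8334 kg * 394 mg/(kg*h) = 3283596 mg/h
Convert to g/h: 3283596 / 1000 = 3283.596 g/h

3283.596 g/h


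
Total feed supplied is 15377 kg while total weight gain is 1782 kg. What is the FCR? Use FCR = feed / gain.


FCR = feed consumed / weight gained
FCR = 15377 kg / 1782 kg = 8.62907

8.62907


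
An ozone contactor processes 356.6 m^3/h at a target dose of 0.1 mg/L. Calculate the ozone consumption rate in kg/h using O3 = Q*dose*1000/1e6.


O3 demand (mg/h) = Q * dose * 1000 = 356.6 * 0.1 * 1000 = 35660 mg/h
Convert mg to kg: 35660 / 1e6 = 0.03566 kg/h

0.03566 kg/h


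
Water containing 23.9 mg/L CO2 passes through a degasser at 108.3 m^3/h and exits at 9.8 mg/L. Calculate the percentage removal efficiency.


CO2_out / CO2_in = 9.8 / 23.9 = 0.41004184
Fraction remaining = 0.41004184
efficiency = (1 - 0.41004184) * 100 = 58.9958 %

58.9958 %


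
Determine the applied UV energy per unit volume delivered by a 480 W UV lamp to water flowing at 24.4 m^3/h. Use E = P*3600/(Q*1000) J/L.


Energy delivered per hour = 480 W * 3600 s = 1728000 J/h
Volume treated per hour = 24.4 m^3/h * 1000 = 24400 L/h
dose = 1728000 / 24400 = 70.8197 J/L

70.8197 J/L


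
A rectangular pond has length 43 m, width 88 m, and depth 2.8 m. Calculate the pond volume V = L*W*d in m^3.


Base area = L * W = 43 * 88 = 3784 m^2
Volume = area * depth = 3784 * 2.8 = 10595.2 m^3

10595.2 m^3


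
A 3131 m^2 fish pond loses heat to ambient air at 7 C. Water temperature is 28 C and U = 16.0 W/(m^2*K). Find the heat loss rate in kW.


Temperature difference dT = 28 - 7 = 21 K
Heat loss (W) = U * A * dT = 16.0 * 3131 * 21 = 1052016 W
Convert to kW: 1052016 / 1000 = 1052.016 kW

1052.016 kW


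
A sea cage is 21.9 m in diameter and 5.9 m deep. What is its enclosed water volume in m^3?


r = d/2 = 21.9/2 = 10.95 m
Base area = pi*r^2 = pi*10.95^2 = 376.68481 m^2
Volume = 376.68481 * 5.9 = 2222.44 m^3

2222.44 m^3


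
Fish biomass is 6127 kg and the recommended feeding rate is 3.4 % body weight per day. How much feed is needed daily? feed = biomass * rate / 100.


Feeding rate fraction = 3.4% / 100 = 0.034
Daily feed = 6127 kg * 0.034 = 208.318 kg/day

208.318 kg/day


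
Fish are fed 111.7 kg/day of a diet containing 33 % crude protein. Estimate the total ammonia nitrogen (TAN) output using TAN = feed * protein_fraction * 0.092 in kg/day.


Protein in feed = 111.7 * 33/100 = 36.861 kg/day
TAN = protein * 0.092 = 36.861 * 0.092 = 3.391212 kg/day

3.391212 kg/day


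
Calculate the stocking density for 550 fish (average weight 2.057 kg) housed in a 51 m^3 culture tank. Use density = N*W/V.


Total biomass = 550 fish * 2.057 kg = 1131.35 kg
Density = total biomass / volume = 1131.35 / 51 = 22.1833 kg/m^3

22.1833 kg/m^3


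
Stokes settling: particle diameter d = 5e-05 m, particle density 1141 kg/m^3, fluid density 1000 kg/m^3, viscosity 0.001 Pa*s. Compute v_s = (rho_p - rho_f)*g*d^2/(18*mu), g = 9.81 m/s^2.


Density difference: rho_p - rho_f = 1141 - 1000 = 141 kg/m^3
d^2 = (5e-05)^2 = 2.5e-09 m^2
Numerator = (rho_p - rho_f) * g * d^2 = 141 * 9.81 * 2.5e-09 = 3.458025e-06
Denominator = 18 * mu = 18 * 0.001 = 0.018
v_s = 3.458025e-06 / 0.018 = 1.92112e-04 m/s
Check: Re = rho_f * v_s * d / mu = 1000 * 1.92112e-04 * 5e-05 / 0.001 = 0.00961 < 1, so Stokes' law applies.

1.92112e-04 m/s


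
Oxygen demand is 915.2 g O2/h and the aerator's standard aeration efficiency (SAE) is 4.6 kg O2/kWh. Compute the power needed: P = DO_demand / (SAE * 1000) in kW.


SAE in g O2/kWh = 4.6 * 1000 = 4600 g/kWh
P = DO_demand / SAE_g = 915.2 / 4600 = 0.198957 kW

0.198957 kW


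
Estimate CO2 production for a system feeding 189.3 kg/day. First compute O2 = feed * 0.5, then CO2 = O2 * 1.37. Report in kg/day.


O2 = 189.3 * 0.5 = 94.65
CO2 = 94.65 * 1.37 = 129.6705

129.6705 kg/day


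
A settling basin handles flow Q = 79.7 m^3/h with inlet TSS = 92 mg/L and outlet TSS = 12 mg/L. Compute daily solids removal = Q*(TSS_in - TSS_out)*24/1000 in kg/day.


Concentration drop: TSS_in - TSS_out = 92 - 12 = 80 mg/L
Hourly solids removed = Q * dTSS = 79.7 m^3/h * 80 mg/L = 6376 g/h  (m^3/h * mg/L = g/h)
Daily solids removed = 6376 * 24 = 153024 g/day
Convert g to kg: 153024 / 1000 = 153.024 kg/day

153.024 kg/day


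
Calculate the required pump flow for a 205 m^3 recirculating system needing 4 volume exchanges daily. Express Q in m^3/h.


Daily recirculation volume = 205 m^3 * 4 = 820 m^3/day
Flow rate Q = daily volume / 24 h = 820 / 24 = 34.1667 m^3/h

34.1667 m^3/h


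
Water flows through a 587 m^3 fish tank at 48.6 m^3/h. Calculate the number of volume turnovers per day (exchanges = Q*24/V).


Daily flow volume = 48.6 m^3/h * 24 h = 1166.4 m^3/day
Exchanges = daily flow / tank volume = 1166.4 / 587 = 1.98705 exchanges/day

1.98705 exchanges/day


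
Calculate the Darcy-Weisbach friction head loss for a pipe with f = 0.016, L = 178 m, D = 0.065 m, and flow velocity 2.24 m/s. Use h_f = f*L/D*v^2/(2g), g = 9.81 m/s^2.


v^2 = 2.24^2 = 5.0176 m^2/s^2
L/D = 178/0.065 = 2738.4615
h_f = f*(L/D)*v^2/(2g) = 0.016 * 2738.4615 * 5.0176 / 19.62 = 11.2053 m

11.2053 m


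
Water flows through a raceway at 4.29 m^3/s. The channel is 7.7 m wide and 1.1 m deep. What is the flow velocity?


Cross-sectional area = W * d = 7.7 * 1.1 = 8.47 m^2
Velocity = Q / A = 4.29 / 8.47 = 0.506494 m/s

0.506494 m/s


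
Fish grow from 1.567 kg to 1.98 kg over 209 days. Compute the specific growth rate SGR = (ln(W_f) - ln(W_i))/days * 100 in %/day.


ln(W_f) = ln(1.98) = 0.68309684
ln(W_i) = ln(1.567) = 0.44916296
ln(W_f) - ln(W_i) = 0.68309684 - 0.44916296 = 0.23393388
SGR = 0.23393388 / 209 * 100 = 0.11193 %/day

0.11193 %/day


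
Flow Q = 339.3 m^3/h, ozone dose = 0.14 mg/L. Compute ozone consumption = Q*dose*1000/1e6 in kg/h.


O3 demand (mg/h) = Q * dose * 1000 = 339.3 * 0.14 * 1000 = 47502 mg/h
Convert mg to kg: 47502 / 1e6 = 0.047502 kg/h

0.047502 kg/h


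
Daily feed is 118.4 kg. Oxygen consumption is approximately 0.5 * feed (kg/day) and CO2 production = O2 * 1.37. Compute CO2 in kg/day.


O2 = 118.4 * 0.5 = 59.2
CO2 = 59.2 * 1.37 = 81.104

81.104 kg/day


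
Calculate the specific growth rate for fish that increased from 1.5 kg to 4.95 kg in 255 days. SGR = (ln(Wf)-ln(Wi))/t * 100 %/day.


ln(W_f) = ln(4.95) = 1.5993876
ln(W_i) = ln(1.5) = 0.40546511
ln(W_f) - ln(W_i) = 1.5993876 - 0.40546511 = 1.1939225
SGR = 1.1939225 / 255 * 100 = 0.468205 %/day

0.468205 %/day


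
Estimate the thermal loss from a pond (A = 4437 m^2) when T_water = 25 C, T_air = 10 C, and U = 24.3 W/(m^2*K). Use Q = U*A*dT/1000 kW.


Temperature difference dT = 25 - 10 = 15 K
Heat loss (W) = U * A * dT = 24.3 * 4437 * 15 = 1617286.5 W
Convert to kW: 1617286.5 / 1000 = 1617.2865 kW

1617.2865 kW


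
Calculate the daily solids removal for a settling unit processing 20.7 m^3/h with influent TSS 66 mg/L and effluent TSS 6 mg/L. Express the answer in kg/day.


Concentration drop: TSS_in - TSS_out = 66 - 6 = 60 mg/L
Hourly solids removed = Q * dTSS = 20.7 m^3/h * 60 mg/L = 1242 g/h  (m^3/h * mg/L = g/h)
Daily solids removed = 1242 * 24 = 29808 g/day
Convert g to kg: 29808 / 1000 = 29.808 kg/day

29.808 kg/day


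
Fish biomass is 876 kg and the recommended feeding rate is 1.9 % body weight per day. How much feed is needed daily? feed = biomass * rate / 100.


Feeding rate fraction = 1.9% / 100 = 0.019
Daily feed = 876 kg * 0.019 = 16.644 kg/day

16.644 kg/day


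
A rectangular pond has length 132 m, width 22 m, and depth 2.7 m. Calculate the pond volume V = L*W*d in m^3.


Base area = L * W = 132 * 22 = 2904 m^2
Volume = area * depth = 2904 * 2.7 = 7840.8 m^3

7840.8 m^3


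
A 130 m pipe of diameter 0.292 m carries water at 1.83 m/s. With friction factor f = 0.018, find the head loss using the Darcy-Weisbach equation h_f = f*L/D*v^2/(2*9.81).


v^2 = 1.83^2 = 3.3489 m^2/s^2
L/D = 130/0.292 = 445.20548
h_f = f*(L/D)*v^2/(2g) = 0.018 * 445.20548 * 3.3489 / 19.62 = 1.36784 m

1.36784 m


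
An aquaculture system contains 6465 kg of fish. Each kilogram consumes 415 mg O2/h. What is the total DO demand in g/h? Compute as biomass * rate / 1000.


Total O2 consumption (mg/h) = 6465 kg * 415 mg/(kg*h) = 2682975 mg/h
Convert to g/h: 2682975 / 1000 = 2682.975 g/h

2682.975 g/h


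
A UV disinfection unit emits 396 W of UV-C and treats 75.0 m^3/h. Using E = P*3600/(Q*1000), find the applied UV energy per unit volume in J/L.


Energy delivered per hour = 396 W * 3600 s = 1425600 J/h
Volume treated per hour = 75.0 m^3/h * 1000 = 75000 L/h
dose = 1425600 / 75000 = 19.008 J/L

19.008 J/L


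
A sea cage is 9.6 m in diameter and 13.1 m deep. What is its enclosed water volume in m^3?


r = d/2 = 9.6/2 = 4.8 m
Base area = pi*r^2 = pi*4.8^2 = 72.382295 m^2
Volume = 72.382295 * 13.1 = 948.208 m^3

948.208 m^3


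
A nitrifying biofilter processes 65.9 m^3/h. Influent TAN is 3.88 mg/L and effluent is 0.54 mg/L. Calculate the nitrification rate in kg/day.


Concentration drop: TAN_in - TAN_out = 3.88 - 0.54 = 3.34 mg/L
Hourly TAN removed = Q * dTAN = 65.9 m^3/h * 3.34 mg/L = 220.106 g/h  (m^3/h * mg/L = g/h)
Daily TAN removed = 220.106 * 24 = 5282.544 g/day
Convert to kg/day: 5282.544 / 1000 = 5.282544 kg/day

5.282544 kg/day


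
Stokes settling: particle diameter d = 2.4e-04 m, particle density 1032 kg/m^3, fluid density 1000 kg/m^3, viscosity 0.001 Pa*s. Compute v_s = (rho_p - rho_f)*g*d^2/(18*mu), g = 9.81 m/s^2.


Density difference: rho_p - rho_f = 1032 - 1000 = 32 kg/m^3
d^2 = (2.4e-04)^2 = 5.76e-08 m^2
Numerator = (rho_p - rho_f) * g * d^2 = 32 * 9.81 * 5.76e-08 = 1.8081792e-05
Denominator = 18 * mu = 18 * 0.001 = 0.018
v_s = 1.8081792e-05 / 0.018 = 0.00100454 m/s
Check: Re = rho_f * v_s * d / mu = 1000 * 0.00100454 * 2.4e-04 / 0.001 = 0.241 < 1, so Stokes' law applies.

0.00100454 m/s


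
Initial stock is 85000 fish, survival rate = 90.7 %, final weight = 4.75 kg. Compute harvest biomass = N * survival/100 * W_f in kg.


Survivors = 85000 * 90.7/100 = 77095 fish
Harvest biomass = survivors * W_f = 77095 * 4.75 = 366201.25 kg

366201.25 kg


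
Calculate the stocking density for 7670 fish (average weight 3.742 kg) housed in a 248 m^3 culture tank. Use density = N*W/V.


Total biomass = 7670 fish * 3.742 kg = 28701.14 kg
Density = total biomass / volume = 28701.14 / 248 = 115.73 kg/m^3

115.73 kg/m^3


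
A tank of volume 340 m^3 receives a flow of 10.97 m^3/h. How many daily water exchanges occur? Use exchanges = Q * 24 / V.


Daily flow volume = 10.97 m^3/h * 24 h = 263.28 m^3/day
Exchanges = daily flow / tank volume = 263.28 / 340 = 0.774353 exchanges/day

0.774353 exchanges/day


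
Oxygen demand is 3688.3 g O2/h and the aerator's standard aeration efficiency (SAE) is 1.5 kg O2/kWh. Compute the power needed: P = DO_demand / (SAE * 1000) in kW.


SAE in g O2/kWh = 1.5 * 1000 = 1500 g/kWh
P = DO_demand / SAE_g = 3688.3 / 1500 = 2.45887 kW

2.45887 kW


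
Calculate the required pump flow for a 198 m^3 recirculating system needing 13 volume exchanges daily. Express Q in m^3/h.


Daily recirculation volume = 198 m^3 * 13 = 2574 m^3/day
Flow rate Q = daily volume / 24 h = 2574 / 24 = 107.25 m^3/h

107.25 m^3/h


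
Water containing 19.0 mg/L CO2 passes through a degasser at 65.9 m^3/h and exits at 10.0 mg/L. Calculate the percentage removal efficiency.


CO2_out / CO2_in = 10.0 / 19.0 = 0.52631579
Fraction remaining = 0.52631579
efficiency = (1 - 0.52631579) * 100 = 47.3684 %

47.3684 %


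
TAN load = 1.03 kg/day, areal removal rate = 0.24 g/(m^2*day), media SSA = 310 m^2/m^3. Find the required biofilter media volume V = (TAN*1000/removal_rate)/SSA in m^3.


A = 1.03*1000 / 0.24 = 4291.6667 m^2
V = 4291.6667 / 310 = 13.8441

13.8441 m^3


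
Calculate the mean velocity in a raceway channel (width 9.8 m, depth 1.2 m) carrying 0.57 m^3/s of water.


Cross-sectional area = W * d = 9.8 * 1.2 = 11.76 m^2
Velocity = Q / A = 0.57 / 11.76 = 0.0484694 m/s

0.0484694 m/s


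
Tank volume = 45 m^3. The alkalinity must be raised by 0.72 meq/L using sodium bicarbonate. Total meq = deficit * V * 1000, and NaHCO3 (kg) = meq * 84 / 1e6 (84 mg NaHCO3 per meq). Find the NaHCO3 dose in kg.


Tank volume in L = 45 m^3 * 1000 = 45000 L
Total meq required = 0.72 meq/L * 45000 L = 32400 meq
NaHCO3 mass = 32400 meq * 84 mg/meq / 1e6 = 2.7216 kg

2.7216 kg


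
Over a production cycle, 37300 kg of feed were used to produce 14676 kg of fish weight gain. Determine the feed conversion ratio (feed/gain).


FCR = feed consumed / weight gained
FCR = 37300 kg / 14676 kg = 2.54156

2.54156


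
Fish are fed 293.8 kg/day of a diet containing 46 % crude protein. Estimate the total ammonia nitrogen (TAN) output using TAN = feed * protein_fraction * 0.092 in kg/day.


Protein in feed = 293.8 * 46/100 = 135.148 kg/day
TAN = protein * 0.092 = 135.148 * 0.092 = 12.433616 kg/day

12.433616 kg/day
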